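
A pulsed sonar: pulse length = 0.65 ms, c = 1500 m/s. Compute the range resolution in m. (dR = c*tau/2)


dR = c*tau/2 = 1500 * 0.65e-3 / 2 = 0.4875

0.4875 m


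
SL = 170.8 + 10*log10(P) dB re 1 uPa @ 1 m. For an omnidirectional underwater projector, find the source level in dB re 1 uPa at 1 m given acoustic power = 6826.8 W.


SL = 170.8 + 10*log10(6826.8) = 170.8 + 38.34 = 209.14

209.14 dB


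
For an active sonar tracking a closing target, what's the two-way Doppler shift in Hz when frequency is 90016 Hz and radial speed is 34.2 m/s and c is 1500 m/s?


fd = 2*f*v/c = 2 * 90016 * 34.2 / 1500 = 4104.73

4104.73 Hz


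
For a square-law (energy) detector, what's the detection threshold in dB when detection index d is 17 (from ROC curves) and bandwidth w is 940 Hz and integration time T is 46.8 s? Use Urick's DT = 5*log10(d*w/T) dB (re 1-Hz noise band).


DT = 5*log10(d*w/T) = 5*log10(17 * 940 / 46.8) = 5*log10(341.45) = 12.67

12.67 dB


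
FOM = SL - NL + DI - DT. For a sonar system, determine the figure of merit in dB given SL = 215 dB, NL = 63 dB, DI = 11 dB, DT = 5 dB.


158 dB


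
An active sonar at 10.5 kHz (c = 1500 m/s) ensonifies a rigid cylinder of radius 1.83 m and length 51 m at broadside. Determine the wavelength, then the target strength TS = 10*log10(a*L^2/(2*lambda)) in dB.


Step 1: lambda = c/f = 1500/10500 = 0.14286 m
Step 2: TS = 10*log10(a*L^2/(2*lambda)) = 10*log10(1.83*51^2/(2*0.14286)) = 42.22

42.22 dB


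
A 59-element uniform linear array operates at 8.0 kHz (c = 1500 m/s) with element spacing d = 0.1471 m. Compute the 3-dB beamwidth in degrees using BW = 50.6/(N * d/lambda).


Step 1: lambda = 1500/8000 = 0.1875 m
Step 2: d/lambda = 0.1471/0.1875 = 0.7845
Step 3: BW = 50.6/(N * d/lambda) = 50.6/(59 * 0.7845) = 1.09

1.09 deg


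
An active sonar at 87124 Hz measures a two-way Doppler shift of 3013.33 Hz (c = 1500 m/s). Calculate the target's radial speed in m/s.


From fd = 2*f*v/c, v = c*fd/(2*f) = 1500 * 3013.33 / (2*87124) = 25.94

25.94 m/s


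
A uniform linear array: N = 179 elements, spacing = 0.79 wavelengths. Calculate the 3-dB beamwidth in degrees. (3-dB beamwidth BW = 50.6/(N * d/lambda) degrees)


0.36 deg


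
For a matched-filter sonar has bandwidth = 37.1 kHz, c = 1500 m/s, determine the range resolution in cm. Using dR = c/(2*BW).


2.02 cm


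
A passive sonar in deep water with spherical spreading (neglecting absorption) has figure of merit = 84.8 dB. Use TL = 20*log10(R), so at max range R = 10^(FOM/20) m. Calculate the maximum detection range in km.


At max range FOM = TL, so 20*log10(R) = 84.8
R = 10^(84.8/20) = 17378.01 m = 17.38 km

17.38 km


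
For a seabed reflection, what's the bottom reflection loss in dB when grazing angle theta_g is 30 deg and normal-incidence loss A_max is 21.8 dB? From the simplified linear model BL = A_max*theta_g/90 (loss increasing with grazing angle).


BL = A_max * theta_g / 90 = 21.8 * 30 / 90 = 7.27

7.27 dB


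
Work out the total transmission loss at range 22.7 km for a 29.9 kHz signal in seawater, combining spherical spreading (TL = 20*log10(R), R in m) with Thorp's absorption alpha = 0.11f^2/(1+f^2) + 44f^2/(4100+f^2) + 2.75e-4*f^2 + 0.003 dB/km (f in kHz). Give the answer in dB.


Step 1 (Thorp): alpha = 0.11*894.01/(1+894.01) + 44*894.01/(4100+894.01) + 2.75e-4*894.01 + 0.003 = 8.2355 dB/km
Step 2: TL_spread = 20*log10(22700) = 87.12 dB
Step 3: TL_abs = alpha*R = 8.2355 * 22.7 = 186.95 dB
Step 4: TL_total = 87.12 + 186.95 = 274.07

274.07 dB


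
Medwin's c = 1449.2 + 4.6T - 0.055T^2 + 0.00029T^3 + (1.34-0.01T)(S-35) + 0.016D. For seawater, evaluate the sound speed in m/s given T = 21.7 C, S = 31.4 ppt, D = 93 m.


c = 1449.2 + 4.6*21.7 - 0.055*21.7^2 + 0.00029*21.7^3 + (1.34 - 0.01*21.7)*(31.4 - 35) + 0.016*93 = 1523.53

1523.53 m/s


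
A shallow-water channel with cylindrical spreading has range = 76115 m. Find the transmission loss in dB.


TL = 10*log10(76115) = 48.81

48.81 dB


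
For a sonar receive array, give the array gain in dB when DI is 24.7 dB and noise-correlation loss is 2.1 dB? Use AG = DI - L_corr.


AG = DI - L_corr = 24.7 - 2.1 = 22.6

22.6 dB


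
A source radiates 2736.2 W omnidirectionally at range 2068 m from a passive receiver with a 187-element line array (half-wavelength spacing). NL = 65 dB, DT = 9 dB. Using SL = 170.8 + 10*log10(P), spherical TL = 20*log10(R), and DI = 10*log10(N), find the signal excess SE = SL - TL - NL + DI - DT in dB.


Step 1: SL = 170.8 + 10*log10(2736.2) = 205.17 dB
Step 2: TL = 20*log10(2068) = 66.31 dB
Step 3: DI = 10*log10(187) = 22.72 dB
Step 4: SE = SL - TL - NL + DI - DT = 205.17 - 66.31 - 65 + 22.72 - 9 = 87.58

87.58 dB


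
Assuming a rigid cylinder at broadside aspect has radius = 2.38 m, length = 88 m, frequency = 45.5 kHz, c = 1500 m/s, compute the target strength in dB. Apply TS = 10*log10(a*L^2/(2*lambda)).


lambda = 1500/45500 = 0.03297 m
TS = 10*log10(2.38*88^2/(2*0.03297)) = 54.46

54.46 dB


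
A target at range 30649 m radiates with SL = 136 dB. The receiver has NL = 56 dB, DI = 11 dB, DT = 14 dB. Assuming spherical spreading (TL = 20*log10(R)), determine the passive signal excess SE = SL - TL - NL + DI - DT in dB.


-12.73 dB


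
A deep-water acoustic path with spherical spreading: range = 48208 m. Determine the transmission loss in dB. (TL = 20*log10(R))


TL = 20*log10(48208) = 93.66

93.66 dB


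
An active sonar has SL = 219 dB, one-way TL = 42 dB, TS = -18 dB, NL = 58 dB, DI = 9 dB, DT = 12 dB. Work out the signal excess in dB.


SE = SL - 2*TL + TS - NL + DI - DT = 219 - 2*42 + (-18) - 58 + 9 - 12 = 56

56 dB


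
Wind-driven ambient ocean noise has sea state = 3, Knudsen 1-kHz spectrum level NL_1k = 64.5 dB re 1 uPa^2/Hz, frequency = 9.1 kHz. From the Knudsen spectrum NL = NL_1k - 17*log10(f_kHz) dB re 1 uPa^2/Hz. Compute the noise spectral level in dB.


NL = NL_1k - 17*log10(f_kHz) = 64.5 - 17*log10(9.1) = 64.5 - (16.3) = 48.2

48.2 dB


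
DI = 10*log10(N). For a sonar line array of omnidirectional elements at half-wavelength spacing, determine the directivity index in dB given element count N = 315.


DI = 10*log10(315) = 24.98

24.98 dB


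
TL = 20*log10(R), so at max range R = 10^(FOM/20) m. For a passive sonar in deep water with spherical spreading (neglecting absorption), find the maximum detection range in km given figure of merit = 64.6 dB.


1.7 km


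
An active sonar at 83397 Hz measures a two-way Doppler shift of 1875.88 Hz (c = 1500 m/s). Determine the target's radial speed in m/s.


From fd = 2*f*v/c, v = c*fd/(2*f) = 1500 * 1875.88 / (2*83397) = 16.87

16.87 m/s


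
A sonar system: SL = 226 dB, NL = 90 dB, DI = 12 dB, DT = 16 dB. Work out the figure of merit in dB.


FOM = SL - NL + DI - DT = 226 - 90 + 12 - 16 = 132

132 dB


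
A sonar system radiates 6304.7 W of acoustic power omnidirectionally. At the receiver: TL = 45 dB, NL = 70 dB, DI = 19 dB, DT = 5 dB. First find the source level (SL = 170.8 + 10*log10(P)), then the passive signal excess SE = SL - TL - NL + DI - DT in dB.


Step 1: SL = 170.8 + 10*log10(6304.7) = 208.8 dB
Step 2: SE = SL - TL - NL + DI - DT = 208.8 - 45 - 70 + 19 - 5 = 107.8

107.8 dB


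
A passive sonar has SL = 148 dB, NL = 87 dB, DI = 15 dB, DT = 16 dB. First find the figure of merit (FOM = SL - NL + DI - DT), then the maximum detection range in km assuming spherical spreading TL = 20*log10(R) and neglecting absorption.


Step 1: FOM = SL - NL + DI - DT = 148 - 87 + 15 - 16 = 60 dB
Step 2: at max range FOM = TL = 20*log10(R), so R = 10^(60/20) = 1000.0 m = 1.0 km

1.0 km


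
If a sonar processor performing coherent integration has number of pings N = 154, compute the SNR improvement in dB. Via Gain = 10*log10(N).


Gain = 10*log10(154) = 21.88

21.88 dB


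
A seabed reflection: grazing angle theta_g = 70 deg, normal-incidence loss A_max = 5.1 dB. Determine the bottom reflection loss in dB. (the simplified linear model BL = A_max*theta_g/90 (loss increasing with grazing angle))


BL = A_max * theta_g / 90 = 5.1 * 70 / 90 = 3.97

3.97 dB


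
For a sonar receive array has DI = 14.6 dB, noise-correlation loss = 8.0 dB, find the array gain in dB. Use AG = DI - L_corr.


6.6 dB


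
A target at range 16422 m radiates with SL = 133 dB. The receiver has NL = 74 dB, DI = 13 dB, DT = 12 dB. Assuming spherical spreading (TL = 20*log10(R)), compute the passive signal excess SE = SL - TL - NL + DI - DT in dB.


-24.31 dB


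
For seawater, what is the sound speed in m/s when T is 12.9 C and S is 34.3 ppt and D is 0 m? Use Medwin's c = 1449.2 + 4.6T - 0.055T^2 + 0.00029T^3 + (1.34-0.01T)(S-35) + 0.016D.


c = 1449.2 + 4.6*12.9 - 0.055*12.9^2 + 0.00029*12.9^3 + (1.34 - 0.01*12.9)*(34.3 - 35) + 0.016*0 = 1499.16

1499.16 m/s


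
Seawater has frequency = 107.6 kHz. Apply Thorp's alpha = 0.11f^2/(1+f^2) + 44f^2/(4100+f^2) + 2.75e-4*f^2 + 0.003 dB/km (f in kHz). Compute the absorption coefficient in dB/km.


35.79 dB/km


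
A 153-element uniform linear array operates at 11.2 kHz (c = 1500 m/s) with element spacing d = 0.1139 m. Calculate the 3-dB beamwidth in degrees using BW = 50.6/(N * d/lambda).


Step 1: lambda = 1500/11200 = 0.13393 m
Step 2: d/lambda = 0.1139/0.13393 = 0.8504
Step 3: BW = 50.6/(N * d/lambda) = 50.6/(153 * 0.8504) = 0.39

0.39 deg


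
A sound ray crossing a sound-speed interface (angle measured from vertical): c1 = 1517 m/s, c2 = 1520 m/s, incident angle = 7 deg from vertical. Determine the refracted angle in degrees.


7.01 deg


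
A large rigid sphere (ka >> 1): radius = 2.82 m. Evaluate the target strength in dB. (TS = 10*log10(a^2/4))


TS = 10*log10(2.82^2 / 4) = 10*log10(1.9881) = 2.98

2.98 dB


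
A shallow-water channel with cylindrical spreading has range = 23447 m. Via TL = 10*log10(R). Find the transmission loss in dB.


TL = 10*log10(23447) = 43.7

43.7 dB


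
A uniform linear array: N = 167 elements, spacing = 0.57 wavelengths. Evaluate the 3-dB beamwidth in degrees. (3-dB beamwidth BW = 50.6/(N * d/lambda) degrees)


BW = 50.6 / (167 * 0.57) = 50.6 / 95.19 = 0.53

0.53 deg


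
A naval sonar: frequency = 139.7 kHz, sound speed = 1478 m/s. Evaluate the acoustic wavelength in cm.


lambda = c/f = 1478 / 139700 = 0.0106 m = 1.06 cm

1.06 cm


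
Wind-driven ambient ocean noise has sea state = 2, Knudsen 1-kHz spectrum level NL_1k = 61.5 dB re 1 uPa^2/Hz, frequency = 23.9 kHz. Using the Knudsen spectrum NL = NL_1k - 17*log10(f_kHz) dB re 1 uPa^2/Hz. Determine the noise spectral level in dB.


38.07 dB


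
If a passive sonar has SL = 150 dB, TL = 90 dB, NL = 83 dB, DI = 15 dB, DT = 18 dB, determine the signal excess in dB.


SE = SL - TL - NL + DI - DT = 150 - 90 - 83 + 15 - 18 = -26

-26 dB


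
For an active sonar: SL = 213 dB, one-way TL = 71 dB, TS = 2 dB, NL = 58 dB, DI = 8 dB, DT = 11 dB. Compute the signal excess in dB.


SE = SL - 2*TL + TS - NL + DI - DT = 213 - 2*71 + (2) - 58 + 8 - 11 = 12

12 dB


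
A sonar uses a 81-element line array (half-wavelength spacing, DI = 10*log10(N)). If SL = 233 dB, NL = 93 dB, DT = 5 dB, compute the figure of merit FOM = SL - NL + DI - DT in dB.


154.08 dB


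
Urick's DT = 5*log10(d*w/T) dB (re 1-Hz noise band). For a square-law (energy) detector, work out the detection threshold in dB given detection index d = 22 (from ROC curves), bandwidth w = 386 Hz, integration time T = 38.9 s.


DT = 5*log10(d*w/T) = 5*log10(22 * 386 / 38.9) = 5*log10(218.3) = 11.7

11.7 dB


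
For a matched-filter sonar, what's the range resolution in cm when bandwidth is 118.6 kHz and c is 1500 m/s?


dR = c/(2*BW) = 1500 / (2 * 118.6e3) = 0.0063 m = 0.63 cm

0.63 cm


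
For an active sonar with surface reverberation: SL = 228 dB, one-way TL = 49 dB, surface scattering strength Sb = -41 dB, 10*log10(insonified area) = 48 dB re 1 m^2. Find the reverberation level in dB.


RL = SL - 2*TL + Sb + 10*log10(A) = 228 - 2*49 + (-41) + 48 = 137

137 dB


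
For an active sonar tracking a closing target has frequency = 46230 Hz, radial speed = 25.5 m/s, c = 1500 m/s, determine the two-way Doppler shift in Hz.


fd = 2*f*v/c = 2 * 46230 * 25.5 / 1500 = 1571.82

1571.82 Hz


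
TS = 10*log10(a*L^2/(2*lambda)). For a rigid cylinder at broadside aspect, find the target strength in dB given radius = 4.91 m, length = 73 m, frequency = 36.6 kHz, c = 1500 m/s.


lambda = 1500/36600 = 0.04098 m
TS = 10*log10(4.91*73^2/(2*0.04098)) = 55.04

55.04 dB


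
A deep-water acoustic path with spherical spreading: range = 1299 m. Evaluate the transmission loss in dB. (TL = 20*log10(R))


TL = 20*log10(1299) = 62.27

62.27 dB


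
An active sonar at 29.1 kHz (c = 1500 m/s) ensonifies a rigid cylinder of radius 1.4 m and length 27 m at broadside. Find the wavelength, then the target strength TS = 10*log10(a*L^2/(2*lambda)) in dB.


Step 1: lambda = c/f = 1500/29100 = 0.05155 m
Step 2: TS = 10*log10(a*L^2/(2*lambda)) = 10*log10(1.4*27^2/(2*0.05155)) = 39.96

39.96 dB


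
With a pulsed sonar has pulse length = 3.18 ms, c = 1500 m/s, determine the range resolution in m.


2.385 m


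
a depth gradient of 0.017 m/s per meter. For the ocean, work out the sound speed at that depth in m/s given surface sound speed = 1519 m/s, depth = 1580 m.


c = 1519 + 0.017 * 1580 = 1545.86

1545.86 m/s


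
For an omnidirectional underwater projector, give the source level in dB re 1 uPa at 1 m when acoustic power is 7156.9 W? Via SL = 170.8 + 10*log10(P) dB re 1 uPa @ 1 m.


209.35 dB


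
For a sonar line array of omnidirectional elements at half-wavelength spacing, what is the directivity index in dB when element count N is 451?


DI = 10*log10(451) = 26.54

26.54 dB


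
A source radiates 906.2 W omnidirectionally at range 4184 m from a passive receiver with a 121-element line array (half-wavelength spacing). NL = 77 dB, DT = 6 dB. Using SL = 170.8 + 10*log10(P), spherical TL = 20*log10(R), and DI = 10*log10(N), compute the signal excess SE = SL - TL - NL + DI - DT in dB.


Step 1: SL = 170.8 + 10*log10(906.2) = 200.37 dB
Step 2: TL = 20*log10(4184) = 72.43 dB
Step 3: DI = 10*log10(121) = 20.83 dB
Step 4: SE = SL - TL - NL + DI - DT = 200.37 - 72.43 - 77 + 20.83 - 6 = 65.77

65.77 dB


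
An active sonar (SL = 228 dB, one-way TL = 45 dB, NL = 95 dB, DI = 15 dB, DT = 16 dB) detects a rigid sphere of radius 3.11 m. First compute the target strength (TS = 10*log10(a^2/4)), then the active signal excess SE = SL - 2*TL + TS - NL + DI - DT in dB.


Step 1: TS = 10*log10(3.11^2/4) = 3.83 dB
Step 2: SE = SL - 2*TL + TS - NL + DI - DT = 228 - 2*45 + (3.83) - 95 + 15 - 16 = 45.83

45.83 dB


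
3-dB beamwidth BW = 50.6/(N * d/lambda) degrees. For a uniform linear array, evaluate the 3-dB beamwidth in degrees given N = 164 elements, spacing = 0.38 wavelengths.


BW = 50.6 / (164 * 0.38) = 50.6 / 62.32 = 0.81

0.81 deg


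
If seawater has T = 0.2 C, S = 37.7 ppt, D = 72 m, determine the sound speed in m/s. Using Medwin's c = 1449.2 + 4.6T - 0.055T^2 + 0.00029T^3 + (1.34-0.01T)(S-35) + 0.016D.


1454.88 m/s


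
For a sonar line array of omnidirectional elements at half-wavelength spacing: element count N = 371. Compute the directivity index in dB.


DI = 10*log10(371) = 25.69

25.69 dB


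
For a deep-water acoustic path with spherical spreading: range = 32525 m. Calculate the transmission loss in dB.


TL = 20*log10(32525) = 90.24

90.24 dB


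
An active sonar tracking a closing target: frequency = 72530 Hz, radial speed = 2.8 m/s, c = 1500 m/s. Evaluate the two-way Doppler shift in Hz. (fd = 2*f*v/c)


fd = 2*f*v/c = 2 * 72530 * 2.8 / 1500 = 270.78

270.78 Hz


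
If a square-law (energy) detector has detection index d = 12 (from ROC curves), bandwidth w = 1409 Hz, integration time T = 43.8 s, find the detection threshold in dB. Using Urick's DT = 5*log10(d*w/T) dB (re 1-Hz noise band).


12.93 dB


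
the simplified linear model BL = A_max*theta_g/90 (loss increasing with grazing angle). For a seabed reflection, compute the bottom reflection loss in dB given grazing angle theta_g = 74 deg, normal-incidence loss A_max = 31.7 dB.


26.06 dB


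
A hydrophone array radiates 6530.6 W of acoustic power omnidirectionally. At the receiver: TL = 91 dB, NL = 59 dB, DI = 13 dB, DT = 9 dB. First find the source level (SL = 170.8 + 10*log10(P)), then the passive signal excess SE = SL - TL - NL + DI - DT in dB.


Step 1: SL = 170.8 + 10*log10(6530.6) = 208.95 dB
Step 2: SE = SL - TL - NL + DI - DT = 208.95 - 91 - 59 + 13 - 9 = 62.95

62.95 dB


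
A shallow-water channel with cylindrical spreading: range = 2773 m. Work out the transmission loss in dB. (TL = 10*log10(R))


TL = 10*log10(2773) = 34.43

34.43 dB


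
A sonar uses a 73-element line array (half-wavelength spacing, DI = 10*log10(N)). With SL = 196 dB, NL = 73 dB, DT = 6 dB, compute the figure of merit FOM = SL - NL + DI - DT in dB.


135.63 dB


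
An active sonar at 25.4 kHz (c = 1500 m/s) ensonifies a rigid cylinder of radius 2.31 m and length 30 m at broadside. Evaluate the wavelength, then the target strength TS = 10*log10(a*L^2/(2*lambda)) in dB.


Step 1: lambda = c/f = 1500/25400 = 0.05906 m
Step 2: TS = 10*log10(a*L^2/(2*lambda)) = 10*log10(2.31*30^2/(2*0.05906)) = 42.46

42.46 dB


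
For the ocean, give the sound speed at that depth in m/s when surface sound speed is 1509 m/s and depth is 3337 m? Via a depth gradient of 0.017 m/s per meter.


c = 1509 + 0.017 * 3337 = 1565.729

1565.729 m/s


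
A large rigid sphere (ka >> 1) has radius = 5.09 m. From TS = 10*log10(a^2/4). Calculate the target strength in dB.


TS = 10*log10(5.09^2 / 4) = 10*log10(6.477025) = 8.11

8.11 dB


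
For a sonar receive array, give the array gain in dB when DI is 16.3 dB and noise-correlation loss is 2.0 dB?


AG = DI - L_corr = 16.3 - 2.0 = 14.3

14.3 dB


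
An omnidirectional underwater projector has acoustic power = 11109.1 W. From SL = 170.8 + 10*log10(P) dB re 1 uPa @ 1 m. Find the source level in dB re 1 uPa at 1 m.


SL = 170.8 + 10*log10(11109.1) = 170.8 + 40.46 = 211.26

211.26 dB


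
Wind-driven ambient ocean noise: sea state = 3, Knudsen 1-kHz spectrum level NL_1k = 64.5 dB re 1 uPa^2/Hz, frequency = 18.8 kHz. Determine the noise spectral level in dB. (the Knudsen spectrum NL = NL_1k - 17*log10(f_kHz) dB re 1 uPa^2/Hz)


NL = NL_1k - 17*log10(f_kHz) = 64.5 - 17*log10(18.8) = 64.5 - (21.66) = 42.84

42.84 dB


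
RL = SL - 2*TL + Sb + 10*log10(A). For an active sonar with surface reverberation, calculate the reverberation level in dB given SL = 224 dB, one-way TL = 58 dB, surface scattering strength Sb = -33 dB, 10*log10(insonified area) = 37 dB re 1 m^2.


RL = SL - 2*TL + Sb + 10*log10(A) = 224 - 2*58 + (-33) + 37 = 112

112 dB


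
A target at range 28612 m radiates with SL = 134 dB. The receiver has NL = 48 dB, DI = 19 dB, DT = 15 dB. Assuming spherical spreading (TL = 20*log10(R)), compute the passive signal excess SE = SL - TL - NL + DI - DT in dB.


0.87 dB


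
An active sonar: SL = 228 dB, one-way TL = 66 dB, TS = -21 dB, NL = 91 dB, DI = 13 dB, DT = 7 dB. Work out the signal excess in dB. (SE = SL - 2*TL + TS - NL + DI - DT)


-10 dB


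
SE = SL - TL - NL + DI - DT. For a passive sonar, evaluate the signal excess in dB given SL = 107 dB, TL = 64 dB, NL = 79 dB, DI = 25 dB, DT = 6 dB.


SE = SL - TL - NL + DI - DT = 107 - 64 - 79 + 25 - 6 = -17

-17 dB


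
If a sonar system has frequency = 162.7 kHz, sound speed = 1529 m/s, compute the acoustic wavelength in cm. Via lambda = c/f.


lambda = c/f = 1529 / 162700 = 0.0094 m = 0.94 cm

0.94 cm


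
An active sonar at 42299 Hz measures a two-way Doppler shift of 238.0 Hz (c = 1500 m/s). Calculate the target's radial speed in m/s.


From fd = 2*f*v/c, v = c*fd/(2*f) = 1500 * 238.0 / (2*42299) = 4.22

4.22 m/s


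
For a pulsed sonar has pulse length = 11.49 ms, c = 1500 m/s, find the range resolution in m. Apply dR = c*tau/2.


8.6175 m


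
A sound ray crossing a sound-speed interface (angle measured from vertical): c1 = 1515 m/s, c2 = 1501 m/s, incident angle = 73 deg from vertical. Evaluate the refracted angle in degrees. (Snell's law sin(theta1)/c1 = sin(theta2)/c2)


71.35 deg


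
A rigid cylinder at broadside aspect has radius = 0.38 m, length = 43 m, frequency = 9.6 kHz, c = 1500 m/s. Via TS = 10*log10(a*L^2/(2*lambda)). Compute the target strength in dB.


lambda = 1500/9600 = 0.15625 m
TS = 10*log10(0.38*43^2/(2*0.15625)) = 33.52

33.52 dB


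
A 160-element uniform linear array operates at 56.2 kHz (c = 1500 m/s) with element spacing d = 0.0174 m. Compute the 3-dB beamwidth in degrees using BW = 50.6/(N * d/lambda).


Step 1: lambda = 1500/56200 = 0.02669 m
Step 2: d/lambda = 0.0174/0.02669 = 0.6519
Step 3: BW = 50.6/(N * d/lambda) = 50.6/(160 * 0.6519) = 0.49

0.49 deg


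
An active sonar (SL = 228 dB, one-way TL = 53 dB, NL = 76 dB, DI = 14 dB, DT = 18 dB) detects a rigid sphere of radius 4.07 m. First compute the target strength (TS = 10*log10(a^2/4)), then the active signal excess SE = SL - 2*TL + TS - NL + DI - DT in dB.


Step 1: TS = 10*log10(4.07^2/4) = 6.17 dB
Step 2: SE = SL - 2*TL + TS - NL + DI - DT = 228 - 2*53 + (6.17) - 76 + 14 - 18 = 48.17

48.17 dB


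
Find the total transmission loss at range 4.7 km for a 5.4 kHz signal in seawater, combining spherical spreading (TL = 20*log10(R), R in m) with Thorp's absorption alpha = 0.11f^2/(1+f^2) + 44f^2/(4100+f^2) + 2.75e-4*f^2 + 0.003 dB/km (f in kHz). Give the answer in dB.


75.45 dB


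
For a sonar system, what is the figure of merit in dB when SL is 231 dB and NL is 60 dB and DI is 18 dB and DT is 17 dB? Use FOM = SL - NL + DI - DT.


FOM = SL - NL + DI - DT = 231 - 60 + 18 - 17 = 172

172 dB


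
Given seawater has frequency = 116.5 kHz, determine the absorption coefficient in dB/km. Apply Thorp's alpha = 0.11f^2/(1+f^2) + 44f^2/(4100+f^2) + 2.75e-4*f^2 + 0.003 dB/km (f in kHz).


f^2 = 13572.25
alpha = 0.11*13572.25/(1+13572.25) + 44*13572.25/(4100+13572.25) + 2.75e-4*13572.25 + 0.003 = 37.637

37.637 dB/km


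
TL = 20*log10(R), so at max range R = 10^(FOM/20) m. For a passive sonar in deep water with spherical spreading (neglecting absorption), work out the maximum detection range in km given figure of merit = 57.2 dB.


At max range FOM = TL, so 20*log10(R) = 57.2
R = 10^(57.2/20) = 724.44 m = 0.72 km

0.72 km


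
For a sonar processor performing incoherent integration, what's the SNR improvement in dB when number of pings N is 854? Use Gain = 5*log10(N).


Gain = 5*log10(854) = 14.66

14.66 dB


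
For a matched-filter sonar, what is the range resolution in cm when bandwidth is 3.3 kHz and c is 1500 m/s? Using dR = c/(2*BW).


22.73 cm


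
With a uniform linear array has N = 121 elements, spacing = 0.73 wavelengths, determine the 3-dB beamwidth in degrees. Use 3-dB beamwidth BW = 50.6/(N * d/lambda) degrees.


0.57 deg


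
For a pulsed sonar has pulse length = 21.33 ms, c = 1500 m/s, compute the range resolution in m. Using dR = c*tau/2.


dR = c*tau/2 = 1500 * 21.33e-3 / 2 = 15.9975

15.9975 m


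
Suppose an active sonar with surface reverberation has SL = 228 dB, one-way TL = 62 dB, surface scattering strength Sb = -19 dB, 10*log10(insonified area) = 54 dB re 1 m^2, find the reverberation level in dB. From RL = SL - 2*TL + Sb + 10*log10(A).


139 dB


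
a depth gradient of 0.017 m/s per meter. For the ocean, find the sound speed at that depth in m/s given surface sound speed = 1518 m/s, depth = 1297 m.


c = 1518 + 0.017 * 1297 = 1540.049

1540.049 m/s


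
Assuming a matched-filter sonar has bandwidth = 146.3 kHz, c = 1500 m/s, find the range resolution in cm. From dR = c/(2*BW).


dR = c/(2*BW) = 1500 / (2 * 146.3e3) = 0.0051 m = 0.51 cm

0.51 cm


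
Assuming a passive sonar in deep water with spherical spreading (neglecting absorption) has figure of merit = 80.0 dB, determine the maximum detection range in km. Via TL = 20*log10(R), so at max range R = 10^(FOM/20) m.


10.0 km


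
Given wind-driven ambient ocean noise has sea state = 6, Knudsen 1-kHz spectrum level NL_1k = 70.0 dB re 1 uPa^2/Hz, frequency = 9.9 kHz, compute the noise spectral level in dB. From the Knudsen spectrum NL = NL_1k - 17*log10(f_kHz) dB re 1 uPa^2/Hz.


NL = NL_1k - 17*log10(f_kHz) = 70.0 - 17*log10(9.9) = 70.0 - (16.93) = 53.07

53.07 dB


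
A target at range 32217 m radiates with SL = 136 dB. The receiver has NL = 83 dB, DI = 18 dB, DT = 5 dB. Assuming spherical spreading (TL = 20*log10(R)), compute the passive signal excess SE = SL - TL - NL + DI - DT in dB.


-24.16 dB


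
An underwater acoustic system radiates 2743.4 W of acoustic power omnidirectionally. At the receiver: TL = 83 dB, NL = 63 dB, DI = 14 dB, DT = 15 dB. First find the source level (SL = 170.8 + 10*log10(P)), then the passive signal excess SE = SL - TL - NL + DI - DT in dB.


Step 1: SL = 170.8 + 10*log10(2743.4) = 205.18 dB
Step 2: SE = SL - TL - NL + DI - DT = 205.18 - 83 - 63 + 14 - 15 = 58.18

58.18 dB


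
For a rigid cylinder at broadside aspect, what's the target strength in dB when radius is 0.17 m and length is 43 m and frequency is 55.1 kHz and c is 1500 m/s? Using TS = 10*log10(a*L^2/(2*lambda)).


37.61 dB


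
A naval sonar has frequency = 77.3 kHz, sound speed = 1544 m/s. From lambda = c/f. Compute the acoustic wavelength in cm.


2.0 cm


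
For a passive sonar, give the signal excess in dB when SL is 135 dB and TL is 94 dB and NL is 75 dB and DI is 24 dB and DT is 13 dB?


SE = SL - TL - NL + DI - DT = 135 - 94 - 75 + 24 - 13 = -23

-23 dB


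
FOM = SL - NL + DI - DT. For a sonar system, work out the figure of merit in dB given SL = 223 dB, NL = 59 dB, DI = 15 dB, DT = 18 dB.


161 dB


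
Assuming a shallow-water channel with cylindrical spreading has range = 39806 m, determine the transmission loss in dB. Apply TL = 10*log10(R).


TL = 10*log10(39806) = 46.0

46.0 dB


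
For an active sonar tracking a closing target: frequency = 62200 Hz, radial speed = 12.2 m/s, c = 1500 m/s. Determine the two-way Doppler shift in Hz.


fd = 2*f*v/c = 2 * 62200 * 12.2 / 1500 = 1011.79

1011.79 Hz


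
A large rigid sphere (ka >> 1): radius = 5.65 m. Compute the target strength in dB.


TS = 10*log10(5.65^2 / 4) = 10*log10(7.980625) = 9.02

9.02 dB


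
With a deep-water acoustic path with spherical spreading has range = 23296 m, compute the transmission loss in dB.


TL = 20*log10(23296) = 87.35

87.35 dB


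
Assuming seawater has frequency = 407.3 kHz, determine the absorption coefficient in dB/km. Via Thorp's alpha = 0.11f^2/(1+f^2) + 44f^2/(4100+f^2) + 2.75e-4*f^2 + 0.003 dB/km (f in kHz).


f^2 = 165893.29
alpha = 0.11*165893.29/(1+165893.29) + 44*165893.29/(4100+165893.29) + 2.75e-4*165893.29 + 0.003 = 88.672

88.672 dB/km


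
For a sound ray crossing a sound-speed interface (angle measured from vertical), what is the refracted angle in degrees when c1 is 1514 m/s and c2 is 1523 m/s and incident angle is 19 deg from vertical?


19.12 deg


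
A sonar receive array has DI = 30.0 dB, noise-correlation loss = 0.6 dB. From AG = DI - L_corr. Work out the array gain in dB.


29.4 dB


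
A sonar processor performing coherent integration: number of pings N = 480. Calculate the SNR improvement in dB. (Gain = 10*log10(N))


Gain = 10*log10(480) = 26.81

26.81 dB


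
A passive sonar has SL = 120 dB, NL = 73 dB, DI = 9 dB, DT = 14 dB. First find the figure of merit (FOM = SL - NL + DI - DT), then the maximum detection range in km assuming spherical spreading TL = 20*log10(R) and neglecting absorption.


Step 1: FOM = SL - NL + DI - DT = 120 - 73 + 9 - 14 = 42 dB
Step 2: at max range FOM = TL = 20*log10(R), so R = 10^(42/20) = 125.89 m = 0.13 km

0.13 km


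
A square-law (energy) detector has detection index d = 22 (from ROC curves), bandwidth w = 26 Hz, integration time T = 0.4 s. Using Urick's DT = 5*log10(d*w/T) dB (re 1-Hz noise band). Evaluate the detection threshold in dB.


DT = 5*log10(d*w/T) = 5*log10(22 * 26 / 0.4) = 5*log10(1430.0) = 15.78

15.78 dB


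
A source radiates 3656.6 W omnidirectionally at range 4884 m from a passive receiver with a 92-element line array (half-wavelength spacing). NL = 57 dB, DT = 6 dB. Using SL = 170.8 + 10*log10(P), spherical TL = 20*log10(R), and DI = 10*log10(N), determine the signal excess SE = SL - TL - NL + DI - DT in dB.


89.29 dB


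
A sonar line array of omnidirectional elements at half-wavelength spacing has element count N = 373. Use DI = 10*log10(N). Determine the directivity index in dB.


25.72 dB


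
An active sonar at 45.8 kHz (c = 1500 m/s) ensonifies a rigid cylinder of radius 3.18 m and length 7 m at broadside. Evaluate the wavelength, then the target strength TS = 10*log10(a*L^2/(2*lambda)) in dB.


Step 1: lambda = c/f = 1500/45800 = 0.03275 m
Step 2: TS = 10*log10(a*L^2/(2*lambda)) = 10*log10(3.18*7^2/(2*0.03275)) = 33.76

33.76 dB


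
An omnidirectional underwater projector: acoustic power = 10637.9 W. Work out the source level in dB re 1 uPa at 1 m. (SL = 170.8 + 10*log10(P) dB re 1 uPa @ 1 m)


SL = 170.8 + 10*log10(10637.9) = 170.8 + 40.27 = 211.07

211.07 dB


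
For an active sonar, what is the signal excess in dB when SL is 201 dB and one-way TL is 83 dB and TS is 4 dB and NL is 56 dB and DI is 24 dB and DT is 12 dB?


-5 dB


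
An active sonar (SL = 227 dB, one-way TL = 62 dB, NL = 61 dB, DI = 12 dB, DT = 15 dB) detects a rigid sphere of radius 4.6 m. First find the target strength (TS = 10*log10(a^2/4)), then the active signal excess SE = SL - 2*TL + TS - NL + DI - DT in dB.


Step 1: TS = 10*log10(4.6^2/4) = 7.23 dB
Step 2: SE = SL - 2*TL + TS - NL + DI - DT = 227 - 2*62 + (7.23) - 61 + 12 - 15 = 46.23

46.23 dB


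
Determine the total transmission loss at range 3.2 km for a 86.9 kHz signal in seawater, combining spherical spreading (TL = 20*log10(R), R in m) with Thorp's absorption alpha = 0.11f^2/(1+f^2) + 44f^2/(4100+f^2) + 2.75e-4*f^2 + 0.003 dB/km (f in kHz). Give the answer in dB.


168.36 dB


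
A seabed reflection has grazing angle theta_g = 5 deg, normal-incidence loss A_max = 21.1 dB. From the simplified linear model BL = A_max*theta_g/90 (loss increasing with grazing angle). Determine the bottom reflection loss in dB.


BL = A_max * theta_g / 90 = 21.1 * 5 / 90 = 1.17

1.17 dB


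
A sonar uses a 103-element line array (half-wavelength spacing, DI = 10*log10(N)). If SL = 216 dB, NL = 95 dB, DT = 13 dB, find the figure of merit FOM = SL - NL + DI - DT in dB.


Step 1: DI = 10*log10(103) = 20.13 dB
Step 2: FOM = SL - NL + DI - DT = 216 - 95 + 20.13 - 13 = 128.13

128.13 dB


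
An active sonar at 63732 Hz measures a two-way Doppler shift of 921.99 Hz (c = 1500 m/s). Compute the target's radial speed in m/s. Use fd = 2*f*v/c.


From fd = 2*f*v/c, v = c*fd/(2*f) = 1500 * 921.99 / (2*63732) = 10.85

10.85 m/s


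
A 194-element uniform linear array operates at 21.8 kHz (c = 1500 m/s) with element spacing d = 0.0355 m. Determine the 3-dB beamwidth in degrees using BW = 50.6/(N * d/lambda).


Step 1: lambda = 1500/21800 = 0.06881 m
Step 2: d/lambda = 0.0355/0.06881 = 0.5159
Step 3: BW = 50.6/(N * d/lambda) = 50.6/(194 * 0.5159) = 0.51

0.51 deg


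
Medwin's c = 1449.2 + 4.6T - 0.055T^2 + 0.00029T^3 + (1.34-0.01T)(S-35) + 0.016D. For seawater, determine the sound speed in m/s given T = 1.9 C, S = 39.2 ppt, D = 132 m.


c = 1449.2 + 4.6*1.9 - 0.055*1.9^2 + 0.00029*1.9^3 + (1.34 - 0.01*1.9)*(39.2 - 35) + 0.016*132 = 1465.4

1465.4 m/s


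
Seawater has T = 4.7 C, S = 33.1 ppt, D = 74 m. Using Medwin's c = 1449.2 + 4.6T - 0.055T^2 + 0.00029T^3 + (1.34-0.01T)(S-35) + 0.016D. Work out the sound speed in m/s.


c = 1449.2 + 4.6*4.7 - 0.055*4.7^2 + 0.00029*4.7^3 + (1.34 - 0.01*4.7)*(33.1 - 35) + 0.016*74 = 1468.36

1468.36 m/s


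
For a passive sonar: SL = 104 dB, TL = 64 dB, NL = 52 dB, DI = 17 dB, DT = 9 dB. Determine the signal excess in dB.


SE = SL - TL - NL + DI - DT = 104 - 64 - 52 + 17 - 9 = -4

-4 dB


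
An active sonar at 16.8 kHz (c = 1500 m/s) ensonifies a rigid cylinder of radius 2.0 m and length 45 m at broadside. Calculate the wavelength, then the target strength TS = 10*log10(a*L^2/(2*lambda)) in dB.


Step 1: lambda = c/f = 1500/16800 = 0.08929 m
Step 2: TS = 10*log10(a*L^2/(2*lambda)) = 10*log10(2.0*45^2/(2*0.08929)) = 43.56

43.56 dB


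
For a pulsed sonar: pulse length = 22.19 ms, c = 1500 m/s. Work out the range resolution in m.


dR = c*tau/2 = 1500 * 22.19e-3 / 2 = 16.6425

16.6425 m


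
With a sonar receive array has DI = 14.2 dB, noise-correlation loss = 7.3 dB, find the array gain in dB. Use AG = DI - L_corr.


AG = DI - L_corr = 14.2 - 7.3 = 6.9

6.9 dB


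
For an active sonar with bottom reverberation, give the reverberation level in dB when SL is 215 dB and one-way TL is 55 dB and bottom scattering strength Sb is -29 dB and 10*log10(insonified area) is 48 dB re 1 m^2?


RL = SL - 2*TL + Sb + 10*log10(A) = 215 - 2*55 + (-29) + 48 = 124

124 dB


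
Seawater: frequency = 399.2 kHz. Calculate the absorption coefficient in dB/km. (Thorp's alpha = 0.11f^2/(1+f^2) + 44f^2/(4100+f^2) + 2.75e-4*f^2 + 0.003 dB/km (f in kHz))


f^2 = 159360.64
alpha = 0.11*159360.64/(1+159360.64) + 44*159360.64/(4100+159360.64) + 2.75e-4*159360.64 + 0.003 = 86.834

86.834 dB/km


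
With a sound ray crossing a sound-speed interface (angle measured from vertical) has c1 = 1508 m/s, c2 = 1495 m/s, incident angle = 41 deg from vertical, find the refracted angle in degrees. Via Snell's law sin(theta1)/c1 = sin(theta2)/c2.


40.57 deg


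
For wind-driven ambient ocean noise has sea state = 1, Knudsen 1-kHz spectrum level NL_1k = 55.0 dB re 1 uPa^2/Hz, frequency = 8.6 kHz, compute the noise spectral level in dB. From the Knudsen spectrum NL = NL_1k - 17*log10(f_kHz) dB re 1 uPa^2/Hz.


NL = NL_1k - 17*log10(f_kHz) = 55.0 - 17*log10(8.6) = 55.0 - (15.89) = 39.11

39.11 dB


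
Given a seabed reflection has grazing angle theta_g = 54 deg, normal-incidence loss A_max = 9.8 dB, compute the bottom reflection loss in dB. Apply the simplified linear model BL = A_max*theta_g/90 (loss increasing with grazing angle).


BL = A_max * theta_g / 90 = 9.8 * 54 / 90 = 5.88

5.88 dB


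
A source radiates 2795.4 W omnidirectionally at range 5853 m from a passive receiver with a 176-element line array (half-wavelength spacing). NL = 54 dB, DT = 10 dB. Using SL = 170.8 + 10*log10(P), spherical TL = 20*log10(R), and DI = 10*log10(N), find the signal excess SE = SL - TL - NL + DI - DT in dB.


Step 1: SL = 170.8 + 10*log10(2795.4) = 205.26 dB
Step 2: TL = 20*log10(5853) = 75.35 dB
Step 3: DI = 10*log10(176) = 22.46 dB
Step 4: SE = SL - TL - NL + DI - DT = 205.26 - 75.35 - 54 + 22.46 - 10 = 88.37

88.37 dB


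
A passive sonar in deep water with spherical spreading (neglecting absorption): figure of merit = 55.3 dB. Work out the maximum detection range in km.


At max range FOM = TL, so 20*log10(R) = 55.3
R = 10^(55.3/20) = 582.1 m = 0.58 km

0.58 km


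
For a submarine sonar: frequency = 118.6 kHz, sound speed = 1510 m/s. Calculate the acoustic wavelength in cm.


1.27 cm


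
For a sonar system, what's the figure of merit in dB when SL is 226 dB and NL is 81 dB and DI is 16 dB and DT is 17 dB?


FOM = SL - NL + DI - DT = 226 - 81 + 16 - 17 = 144

144 dB


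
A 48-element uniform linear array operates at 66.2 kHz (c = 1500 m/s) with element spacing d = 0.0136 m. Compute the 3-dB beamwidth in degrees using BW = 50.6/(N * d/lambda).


1.76 deg


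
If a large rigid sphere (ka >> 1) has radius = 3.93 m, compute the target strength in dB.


TS = 10*log10(3.93^2 / 4) = 10*log10(3.861225) = 5.87

5.87 dB


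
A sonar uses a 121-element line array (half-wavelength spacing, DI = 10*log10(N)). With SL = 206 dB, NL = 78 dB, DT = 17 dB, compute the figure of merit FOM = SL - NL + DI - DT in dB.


Step 1: DI = 10*log10(121) = 20.83 dB
Step 2: FOM = SL - NL + DI - DT = 206 - 78 + 20.83 - 17 = 131.83

131.83 dB


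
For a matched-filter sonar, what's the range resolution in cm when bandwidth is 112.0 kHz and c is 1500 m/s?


dR = c/(2*BW) = 1500 / (2 * 112.0e3) = 0.0067 m = 0.67 cm

0.67 cm


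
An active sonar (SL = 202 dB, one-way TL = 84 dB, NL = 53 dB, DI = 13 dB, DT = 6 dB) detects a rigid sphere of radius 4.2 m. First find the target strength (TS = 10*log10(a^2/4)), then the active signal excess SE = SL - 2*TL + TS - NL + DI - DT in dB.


Step 1: TS = 10*log10(4.2^2/4) = 6.44 dB
Step 2: SE = SL - 2*TL + TS - NL + DI - DT = 202 - 2*84 + (6.44) - 53 + 13 - 6 = -5.56

-5.56 dB


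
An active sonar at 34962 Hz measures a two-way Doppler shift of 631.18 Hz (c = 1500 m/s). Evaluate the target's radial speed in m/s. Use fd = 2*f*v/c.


From fd = 2*f*v/c, v = c*fd/(2*f) = 1500 * 631.18 / (2*34962) = 13.54

13.54 m/s


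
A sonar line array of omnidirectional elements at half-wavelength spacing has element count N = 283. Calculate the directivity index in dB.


DI = 10*log10(283) = 24.52

24.52 dB


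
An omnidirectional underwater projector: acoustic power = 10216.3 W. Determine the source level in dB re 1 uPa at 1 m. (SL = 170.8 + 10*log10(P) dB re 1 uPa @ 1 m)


SL = 170.8 + 10*log10(10216.3) = 170.8 + 40.09 = 210.89

210.89 dB


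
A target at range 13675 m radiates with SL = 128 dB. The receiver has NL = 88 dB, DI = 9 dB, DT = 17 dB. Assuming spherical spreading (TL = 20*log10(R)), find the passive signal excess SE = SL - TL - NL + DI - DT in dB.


-50.72 dB


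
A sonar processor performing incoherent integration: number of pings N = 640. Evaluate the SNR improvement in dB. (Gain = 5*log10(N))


Gain = 5*log10(640) = 14.03

14.03 dB


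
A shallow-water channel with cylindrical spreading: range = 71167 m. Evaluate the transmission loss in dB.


TL = 10*log10(71167) = 48.52

48.52 dB


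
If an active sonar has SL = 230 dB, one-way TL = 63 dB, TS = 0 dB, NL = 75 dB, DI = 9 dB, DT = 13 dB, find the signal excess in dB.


25 dB


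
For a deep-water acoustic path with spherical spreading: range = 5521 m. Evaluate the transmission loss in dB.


74.84 dB


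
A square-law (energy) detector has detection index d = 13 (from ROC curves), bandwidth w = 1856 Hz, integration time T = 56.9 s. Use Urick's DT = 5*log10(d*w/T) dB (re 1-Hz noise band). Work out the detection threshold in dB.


13.14 dB


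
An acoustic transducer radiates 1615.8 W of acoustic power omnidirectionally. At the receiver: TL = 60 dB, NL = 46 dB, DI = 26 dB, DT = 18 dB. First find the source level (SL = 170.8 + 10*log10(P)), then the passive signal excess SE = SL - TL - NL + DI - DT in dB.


Step 1: SL = 170.8 + 10*log10(1615.8) = 202.88 dB
Step 2: SE = SL - TL - NL + DI - DT = 202.88 - 60 - 46 + 26 - 18 = 104.88

104.88 dB


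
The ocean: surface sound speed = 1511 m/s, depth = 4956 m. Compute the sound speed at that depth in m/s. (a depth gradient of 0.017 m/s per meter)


c = 1511 + 0.017 * 4956 = 1595.252

1595.252 m/s


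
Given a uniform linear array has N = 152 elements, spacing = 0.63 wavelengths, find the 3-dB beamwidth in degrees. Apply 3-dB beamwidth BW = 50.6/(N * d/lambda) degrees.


0.53 deg


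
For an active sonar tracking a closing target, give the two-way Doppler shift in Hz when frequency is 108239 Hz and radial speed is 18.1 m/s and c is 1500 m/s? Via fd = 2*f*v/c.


2612.17 Hz
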